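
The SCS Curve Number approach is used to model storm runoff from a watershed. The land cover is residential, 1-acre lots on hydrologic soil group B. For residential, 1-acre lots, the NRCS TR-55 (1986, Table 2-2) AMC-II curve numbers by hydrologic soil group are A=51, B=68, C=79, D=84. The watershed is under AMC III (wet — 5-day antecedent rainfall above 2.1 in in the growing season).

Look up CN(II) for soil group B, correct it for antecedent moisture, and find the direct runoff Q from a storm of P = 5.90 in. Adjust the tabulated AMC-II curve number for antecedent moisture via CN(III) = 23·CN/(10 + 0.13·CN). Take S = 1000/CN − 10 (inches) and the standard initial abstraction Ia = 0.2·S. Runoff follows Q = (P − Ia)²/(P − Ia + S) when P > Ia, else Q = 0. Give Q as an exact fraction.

Q = 460917961/115223790 in ≈ 4.000 in

NRCS table: residential, 1-acre lots, soil group B → CN(II) = 68
CN(III) from CN(II)=68: (23·68)/(10 + 0.13·68) = 39100/471 ≈ 83.015
Max retention: S = 1000/(39100/471) − 10 = 800/391 in (≈ 2.046 in)
Initial abstraction Ia = S/5 = (800/391)/5 = 160/391 ≈ 0.409 in
Excess rainfall: 5.900 − 0.409 = 5.491 in; P > Ia so Q > 0
Q = (21469/3910)²/((21469/3910) + 800/391) = (460917961/15288100)/(29469/3910) = 460917961/115223790 in ≈ 4.000 in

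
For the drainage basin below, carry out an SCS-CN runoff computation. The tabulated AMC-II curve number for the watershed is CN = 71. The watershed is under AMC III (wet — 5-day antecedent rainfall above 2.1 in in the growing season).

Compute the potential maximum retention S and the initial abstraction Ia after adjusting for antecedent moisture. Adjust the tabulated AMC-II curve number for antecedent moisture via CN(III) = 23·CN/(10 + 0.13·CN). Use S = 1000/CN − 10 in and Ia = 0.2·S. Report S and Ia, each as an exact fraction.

S = 2900/1633 in ≈ 1.776 in; Ia = 580/1633 in ≈ 0.355 in

CN(III) from CN(II)=71: (23·71)/(10 + 0.13·71) = 163300/1923 ≈ 84.919
Max retention: S = 1000/(163300/1923) − 10 = 2900/1633 in (≈ 1.776 in)
Initial abstraction Ia = S/5 = (2900/1633)/5 = 580/1633 ≈ 0.355 in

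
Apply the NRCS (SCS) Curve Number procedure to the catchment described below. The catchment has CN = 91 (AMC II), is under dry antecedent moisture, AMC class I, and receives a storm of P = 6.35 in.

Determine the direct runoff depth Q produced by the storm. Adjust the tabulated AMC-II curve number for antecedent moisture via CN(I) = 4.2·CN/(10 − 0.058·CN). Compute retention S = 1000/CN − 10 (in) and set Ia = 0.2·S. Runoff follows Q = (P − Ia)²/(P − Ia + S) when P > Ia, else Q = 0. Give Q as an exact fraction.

Dry (AMC I): CN(I) = 4.2·91/(10 − 0.058·91) = (1911/5)/(2361/500) = 63700/787 ≈ 80.940
Retention S: 1000/CN − 10 with CN=80.940 → S = 1500/637 ≈ 2.355 in
Ia = 0.2·(1500/637) = 300/637 in ≈ 0.471 in
Excess rainfall: 6.350 − 0.471 = 5.879 in; P > Ia so Q > 0
Runoff Q = (P−Ia)²/(P−Ia+S) = (5.879)²/(5.879+2.355) = 5609860201/1336413260 ≈ 4.198 in

Q = 5609860201/1336413260 in ≈ 4.198 in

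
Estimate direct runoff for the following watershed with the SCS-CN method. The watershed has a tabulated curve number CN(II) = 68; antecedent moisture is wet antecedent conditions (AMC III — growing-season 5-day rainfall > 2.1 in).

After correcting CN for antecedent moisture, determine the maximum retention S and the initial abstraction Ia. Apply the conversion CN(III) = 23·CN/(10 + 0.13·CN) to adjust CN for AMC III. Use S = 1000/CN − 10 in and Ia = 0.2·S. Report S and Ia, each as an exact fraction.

Wet (AMC III): CN(III) = 23·68/(10 + 0.13·68) = 1564/(471/25) = 39100/471 ≈ 83.015
S = 1000/(39100/471) − 10 = 800/391 in ≈ 2.046 in
Ia = 0.2·(800/391) = 160/391 in ≈ 0.409 in

S = 800/391 in ≈ 2.046 in; Ia = 160/391 in ≈ 0.409 in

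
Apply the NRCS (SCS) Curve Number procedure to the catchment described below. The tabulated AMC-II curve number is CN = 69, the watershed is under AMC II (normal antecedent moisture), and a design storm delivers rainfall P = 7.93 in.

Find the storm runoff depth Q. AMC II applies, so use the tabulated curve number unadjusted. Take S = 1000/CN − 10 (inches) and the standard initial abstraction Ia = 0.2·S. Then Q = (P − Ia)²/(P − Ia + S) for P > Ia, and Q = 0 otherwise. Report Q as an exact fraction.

Average conditions: CN = 69 (no AMC adjustment).
S = 1000/69 − 10 = 310/69 in ≈ 4.493 in
Ia = 0.2S: 0.2·4.493 = 0.899 in (exactly 62/69)
Since P=7.930 > Ia=0.899: effective rainfall P−Ia = 48517/6900 in
Q = (48517/6900)²/((48517/6900) + 310/69) = (2353899289/47610000)/(79517/6900) = 2353899289/548667300 in ≈ 4.290 in

Q = 2353899289/548667300 in ≈ 4.290 in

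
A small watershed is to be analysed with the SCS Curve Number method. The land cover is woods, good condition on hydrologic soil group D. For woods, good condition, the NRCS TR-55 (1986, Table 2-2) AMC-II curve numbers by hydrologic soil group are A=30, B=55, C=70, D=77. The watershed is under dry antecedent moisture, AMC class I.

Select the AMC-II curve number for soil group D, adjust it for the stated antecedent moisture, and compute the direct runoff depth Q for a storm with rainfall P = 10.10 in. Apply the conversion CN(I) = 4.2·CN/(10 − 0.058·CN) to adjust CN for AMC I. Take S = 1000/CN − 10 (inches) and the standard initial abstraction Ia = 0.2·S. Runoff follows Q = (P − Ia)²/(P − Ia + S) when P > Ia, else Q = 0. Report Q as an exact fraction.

Q = 19688860489/4128475890 in ≈ 4.769 in

NRCS table: woods, good condition, soil group D → CN(II) = 77
CN(I) from CN(II)=77: (4.2·77)/(10 − 0.058·77) = 161700/2767 ≈ 58.439
S = 1000/(161700/2767) − 10 = 11500/1617 in ≈ 7.112 in
Ia = 0.2S: 0.2·7.112 = 1.422 in (exactly 2300/1617)
P − Ia = 10.100 − 1.422 = 140317/16170 ≈ 8.678 in (> 0, runoff occurs)
Runoff Q = (P−Ia)²/(P−Ia+S) = (8.678)²/(8.678+7.112) = 19688860489/4128475890 ≈ 4.769 in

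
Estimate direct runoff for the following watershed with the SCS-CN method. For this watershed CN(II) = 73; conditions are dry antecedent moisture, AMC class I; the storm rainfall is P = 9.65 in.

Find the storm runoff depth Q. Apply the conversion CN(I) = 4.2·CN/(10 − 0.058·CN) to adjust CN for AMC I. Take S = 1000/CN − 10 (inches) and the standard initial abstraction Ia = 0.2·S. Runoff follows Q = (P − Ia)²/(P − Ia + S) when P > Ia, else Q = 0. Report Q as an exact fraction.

Adjust CN=73 to AMC I: 4.2·73/(10 − 0.058·73) → (1533/5) ÷ (2883/500) = 51100/961 ≈ 53.174
S = 1000/(51100/961) − 10 = 4500/511 in ≈ 8.806 in
Ia = 0.2·(4500/511) = 900/511 in ≈ 1.761 in
P − Ia = 9.650 − 1.761 = 80623/10220 ≈ 7.889 in (> 0, runoff occurs)
Q: (80623/10220)² ÷ (170623/10220) = 6500068129/1743767060 in (≈ 3.728 in)

Q = 6500068129/1743767060 in ≈ 3.728 in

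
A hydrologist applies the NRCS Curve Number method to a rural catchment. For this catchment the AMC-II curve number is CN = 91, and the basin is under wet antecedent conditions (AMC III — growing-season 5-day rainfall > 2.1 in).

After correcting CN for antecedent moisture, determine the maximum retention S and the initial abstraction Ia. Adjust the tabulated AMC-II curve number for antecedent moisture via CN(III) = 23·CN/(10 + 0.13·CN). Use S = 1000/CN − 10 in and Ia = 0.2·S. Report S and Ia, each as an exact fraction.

Wet (AMC III): CN(III) = 23·91/(10 + 0.13·91) = 2093/(2183/100) = 209300/2183 ≈ 95.877
Retention S: 1000/CN − 10 with CN=95.877 → S = 900/2093 ≈ 0.430 in
Ia = 0.2S: 0.2·0.430 = 0.086 in (exactly 180/2093)

S = 900/2093 in ≈ 0.430 in; Ia = 180/2093 in ≈ 0.086 in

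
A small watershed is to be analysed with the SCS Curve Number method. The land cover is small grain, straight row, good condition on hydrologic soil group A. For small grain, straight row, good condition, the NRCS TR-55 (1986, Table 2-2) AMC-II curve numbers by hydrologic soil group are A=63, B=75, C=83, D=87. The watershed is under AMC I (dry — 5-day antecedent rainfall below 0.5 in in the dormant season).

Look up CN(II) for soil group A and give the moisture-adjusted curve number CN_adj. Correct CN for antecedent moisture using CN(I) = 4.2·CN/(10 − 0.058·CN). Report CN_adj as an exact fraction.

CN_adj = 132300/3173 ≈ 41.696

NRCS table: small grain, straight row, good condition, soil group A → CN(II) = 63
Dry (AMC I): CN(I) = 4.2·63/(10 − 0.058·63) = (1323/5)/(3173/500) = 132300/3173 ≈ 41.696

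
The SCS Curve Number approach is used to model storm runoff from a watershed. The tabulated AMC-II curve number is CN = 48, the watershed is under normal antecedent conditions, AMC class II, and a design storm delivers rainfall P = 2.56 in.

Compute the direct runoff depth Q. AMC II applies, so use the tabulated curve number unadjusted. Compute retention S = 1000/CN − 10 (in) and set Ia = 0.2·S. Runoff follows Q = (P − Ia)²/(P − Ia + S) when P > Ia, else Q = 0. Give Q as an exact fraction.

Average conditions: CN = 48 (no AMC adjustment).
Retention S: 1000/CN − 10 with CN=48.000 → S = 65/6 ≈ 10.833 in
Initial abstraction Ia = S/5 = (65/6)/5 = 13/6 ≈ 2.167 in
P − Ia = 2.560 − 2.167 = 59/150 ≈ 0.393 in (> 0, runoff occurs)
Q: (59/150)² ÷ (842/75) = 3481/252600 in (≈ 0.014 in)

Q = 3481/252600 in ≈ 0.014 in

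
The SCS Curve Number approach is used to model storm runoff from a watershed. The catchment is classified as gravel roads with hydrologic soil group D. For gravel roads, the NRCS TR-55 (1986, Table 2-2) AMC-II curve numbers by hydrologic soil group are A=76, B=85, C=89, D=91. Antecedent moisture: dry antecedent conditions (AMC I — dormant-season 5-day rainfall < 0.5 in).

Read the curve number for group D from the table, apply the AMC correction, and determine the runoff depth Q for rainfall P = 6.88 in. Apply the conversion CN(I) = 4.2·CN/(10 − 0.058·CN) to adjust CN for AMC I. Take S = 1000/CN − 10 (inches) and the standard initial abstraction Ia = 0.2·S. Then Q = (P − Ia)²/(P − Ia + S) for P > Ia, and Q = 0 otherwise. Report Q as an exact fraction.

NRCS table: gravel roads, soil group D → CN(II) = 91
CN(I) from CN(II)=91: (4.2·91)/(10 − 0.058·91) = 63700/787 ≈ 80.940
S = 1000/(63700/787) − 10 = 1500/637 in ≈ 2.355 in
Ia = 0.2·(1500/637) = 300/637 in ≈ 0.471 in
Since P=6.880 > Ia=0.471: effective rainfall P−Ia = 102064/15925 in
Q = (102064/15925)²/((102064/15925) + 1500/637) = (10417060096/253605625)/(139564/15925) = 2604265024/555639175 in ≈ 4.687 in

Q = 2604265024/555639175 in ≈ 4.687 in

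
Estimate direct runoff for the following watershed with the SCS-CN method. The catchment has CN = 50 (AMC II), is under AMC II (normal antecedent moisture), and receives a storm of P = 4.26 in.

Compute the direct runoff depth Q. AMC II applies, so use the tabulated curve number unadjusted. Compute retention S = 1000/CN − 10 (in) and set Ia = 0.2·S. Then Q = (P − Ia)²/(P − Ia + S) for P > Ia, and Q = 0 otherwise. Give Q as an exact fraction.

Q = 12769/30650 in ≈ 0.417 in

Average conditions: CN = 50 (no AMC adjustment).
Max retention: S = 1000/50 − 10 = 10 in (≈ 10.000 in)
Ia = 0.2S: 0.2·10.000 = 2.000 in (exactly 2)
Excess rainfall: 4.260 − 2.000 = 2.260 in; P > Ia so Q > 0
Q: (113/50)² ÷ (613/50) = 12769/30650 in (≈ 0.417 in)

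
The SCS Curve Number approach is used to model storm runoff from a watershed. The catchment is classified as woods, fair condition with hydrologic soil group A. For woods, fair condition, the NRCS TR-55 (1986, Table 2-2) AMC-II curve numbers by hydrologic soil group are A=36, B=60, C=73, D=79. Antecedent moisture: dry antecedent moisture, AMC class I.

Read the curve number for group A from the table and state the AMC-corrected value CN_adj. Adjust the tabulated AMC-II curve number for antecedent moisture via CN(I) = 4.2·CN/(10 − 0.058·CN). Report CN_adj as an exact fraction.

CN_adj = 18900/989 ≈ 19.110

NRCS table: woods, fair condition, soil group A → CN(II) = 36
Dry (AMC I): CN(I) = 4.2·36/(10 − 0.058·36) = (756/5)/(989/125) = 18900/989 ≈ 19.110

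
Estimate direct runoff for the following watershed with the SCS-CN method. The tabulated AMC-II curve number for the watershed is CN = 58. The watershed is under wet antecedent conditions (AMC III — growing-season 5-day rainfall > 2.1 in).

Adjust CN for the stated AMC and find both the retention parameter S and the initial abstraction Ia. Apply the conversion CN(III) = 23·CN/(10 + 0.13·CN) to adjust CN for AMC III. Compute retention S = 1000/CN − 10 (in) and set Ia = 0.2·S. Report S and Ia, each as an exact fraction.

Wet (AMC III): CN(III) = 23·58/(10 + 0.13·58) = 1334/(877/50) = 66700/877 ≈ 76.055
Max retention: S = 1000/(66700/877) − 10 = 2100/667 in (≈ 3.148 in)
Ia = 0.2·(2100/667) = 420/667 in ≈ 0.630 in

S = 2100/667 in ≈ 3.148 in; Ia = 420/667 in ≈ 0.630 in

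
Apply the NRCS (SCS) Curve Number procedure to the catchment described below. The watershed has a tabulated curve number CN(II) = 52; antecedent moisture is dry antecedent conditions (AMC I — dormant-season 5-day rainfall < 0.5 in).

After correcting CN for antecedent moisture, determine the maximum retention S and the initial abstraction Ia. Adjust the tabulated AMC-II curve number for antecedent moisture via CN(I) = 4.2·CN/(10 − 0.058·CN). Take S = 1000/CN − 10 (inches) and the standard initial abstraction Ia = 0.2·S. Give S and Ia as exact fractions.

S = 2000/91 in ≈ 21.978 in; Ia = 400/91 in ≈ 4.396 in

CN(I) from CN(II)=52: (4.2·52)/(10 − 0.058·52) = 9100/291 ≈ 31.271
Max retention: S = 1000/(9100/291) − 10 = 2000/91 in (≈ 21.978 in)
Ia = 0.2·(2000/91) = 400/91 in ≈ 4.396 in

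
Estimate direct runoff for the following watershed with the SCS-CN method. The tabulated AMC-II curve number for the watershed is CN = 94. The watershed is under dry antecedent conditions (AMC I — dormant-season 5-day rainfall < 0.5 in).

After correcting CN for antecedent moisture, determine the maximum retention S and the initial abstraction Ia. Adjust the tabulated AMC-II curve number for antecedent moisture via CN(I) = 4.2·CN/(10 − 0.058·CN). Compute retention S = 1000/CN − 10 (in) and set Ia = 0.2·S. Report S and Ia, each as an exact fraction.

CN(I) from CN(II)=94: (4.2·94)/(10 − 0.058·94) = 32900/379 ≈ 86.807
Max retention: S = 1000/(32900/379) − 10 = 500/329 in (≈ 1.520 in)
Ia = 0.2S: 0.2·1.520 = 0.304 in (exactly 100/329)

S = 500/329 in ≈ 1.520 in; Ia = 100/329 in ≈ 0.304 in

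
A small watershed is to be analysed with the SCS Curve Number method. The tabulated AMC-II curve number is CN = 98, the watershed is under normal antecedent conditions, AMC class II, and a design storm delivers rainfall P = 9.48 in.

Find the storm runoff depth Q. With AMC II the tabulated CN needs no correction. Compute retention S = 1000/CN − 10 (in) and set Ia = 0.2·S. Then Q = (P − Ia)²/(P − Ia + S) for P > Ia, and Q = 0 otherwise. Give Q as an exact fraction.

AMC II — tabulated CN = 98 applies directly.
S = 1000/98 − 10 = 10/49 in ≈ 0.204 in
Initial abstraction Ia = S/5 = (10/49)/5 = 2/49 ≈ 0.041 in
P − Ia = 9.480 − 0.041 = 11563/1225 ≈ 9.439 in (> 0, runoff occurs)
Runoff Q = (P−Ia)²/(P−Ia+S) = (9.439)²/(9.439+0.204) = 133702969/14470925 ≈ 9.239 in

Q = 133702969/14470925 in ≈ 9.239 in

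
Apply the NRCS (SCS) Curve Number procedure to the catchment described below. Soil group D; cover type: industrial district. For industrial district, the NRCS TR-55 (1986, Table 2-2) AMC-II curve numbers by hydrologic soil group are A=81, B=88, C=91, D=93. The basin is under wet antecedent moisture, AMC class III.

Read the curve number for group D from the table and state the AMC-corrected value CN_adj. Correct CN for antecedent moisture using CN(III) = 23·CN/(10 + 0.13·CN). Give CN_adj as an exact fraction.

NRCS table: industrial district, soil group D → CN(II) = 93
CN(III) from CN(II)=93: (23·93)/(10 + 0.13·93) = 213900/2209 ≈ 96.831

CN_adj = 213900/2209 ≈ 96.831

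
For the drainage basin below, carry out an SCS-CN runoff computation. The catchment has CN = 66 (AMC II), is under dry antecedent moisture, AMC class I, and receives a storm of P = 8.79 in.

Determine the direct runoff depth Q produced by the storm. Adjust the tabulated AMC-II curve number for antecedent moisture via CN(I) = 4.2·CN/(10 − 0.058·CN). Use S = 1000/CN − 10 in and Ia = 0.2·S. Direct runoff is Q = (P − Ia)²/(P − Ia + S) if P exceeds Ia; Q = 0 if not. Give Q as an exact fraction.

Adjust CN=66 to AMC I: 4.2·66/(10 − 0.058·66) → (1386/5) ÷ (1543/250) = 69300/1543 ≈ 44.913
Retention S: 1000/CN − 10 with CN=44.913 → S = 8500/693 ≈ 12.266 in
Ia = 0.2S: 0.2·12.266 = 2.453 in (exactly 1700/693)
Excess rainfall: 8.790 − 2.453 = 6.337 in; P > Ia so Q > 0
Runoff Q = (P−Ia)²/(P−Ia+S) = (6.337)²/(6.337+12.266) = 192850087609/89337887100 ≈ 2.159 in

Q = 192850087609/89337887100 in ≈ 2.159 in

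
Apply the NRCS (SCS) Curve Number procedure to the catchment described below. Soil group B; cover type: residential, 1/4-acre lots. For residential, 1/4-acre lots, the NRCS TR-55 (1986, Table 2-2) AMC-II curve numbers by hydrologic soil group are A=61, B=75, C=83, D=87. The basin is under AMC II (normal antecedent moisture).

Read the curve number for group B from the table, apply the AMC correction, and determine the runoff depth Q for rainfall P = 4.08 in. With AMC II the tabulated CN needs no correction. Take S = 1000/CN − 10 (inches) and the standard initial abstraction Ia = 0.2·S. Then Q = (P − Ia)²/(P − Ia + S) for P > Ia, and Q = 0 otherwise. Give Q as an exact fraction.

Q = 32768/18975 in ≈ 1.727 in

NRCS table: residential, 1/4-acre lots, soil group B → CN(II) = 75
Average conditions: CN = 75 (no AMC adjustment).
Retention S: 1000/CN − 10 with CN=75.000 → S = 10/3 ≈ 3.333 in
Ia = 0.2·(10/3) = 2/3 in ≈ 0.667 in
Excess rainfall: 4.080 − 0.667 = 3.413 in; P > Ia so Q > 0
Runoff Q = (P−Ia)²/(P−Ia+S) = (3.413)²/(3.413+3.333) = 32768/18975 ≈ 1.727 in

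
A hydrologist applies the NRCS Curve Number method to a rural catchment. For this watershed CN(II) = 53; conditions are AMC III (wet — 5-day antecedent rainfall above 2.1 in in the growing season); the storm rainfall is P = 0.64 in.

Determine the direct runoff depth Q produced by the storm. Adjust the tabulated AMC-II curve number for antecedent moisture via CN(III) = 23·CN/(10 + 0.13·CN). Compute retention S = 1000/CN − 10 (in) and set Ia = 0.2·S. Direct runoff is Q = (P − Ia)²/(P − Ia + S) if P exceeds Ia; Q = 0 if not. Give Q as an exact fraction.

Q = 0 in ≈ 0.000 in

CN(III) from CN(II)=53: (23·53)/(10 + 0.13·53) = 121900/1689 ≈ 72.173
Max retention: S = 1000/(121900/1689) − 10 = 4700/1219 in (≈ 3.856 in)
Ia = 0.2S: 0.2·3.856 = 0.771 in (exactly 940/1219)
P = 0.640 ≤ Ia = 0.771 in: entire storm abstracted, Q = 0.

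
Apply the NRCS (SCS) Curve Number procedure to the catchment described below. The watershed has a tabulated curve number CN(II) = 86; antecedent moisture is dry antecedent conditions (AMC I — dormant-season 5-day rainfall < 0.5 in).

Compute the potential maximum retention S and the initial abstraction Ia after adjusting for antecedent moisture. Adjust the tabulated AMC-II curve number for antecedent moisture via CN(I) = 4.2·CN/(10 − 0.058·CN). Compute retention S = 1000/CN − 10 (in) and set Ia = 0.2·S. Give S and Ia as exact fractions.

CN(I) from CN(II)=86: (4.2·86)/(10 − 0.058·86) = 12900/179 ≈ 72.067
Retention S: 1000/CN − 10 with CN=72.067 → S = 500/129 ≈ 3.876 in
Ia = 0.2·(500/129) = 100/129 in ≈ 0.775 in

S = 500/129 in ≈ 3.876 in; Ia = 100/129 in ≈ 0.775 in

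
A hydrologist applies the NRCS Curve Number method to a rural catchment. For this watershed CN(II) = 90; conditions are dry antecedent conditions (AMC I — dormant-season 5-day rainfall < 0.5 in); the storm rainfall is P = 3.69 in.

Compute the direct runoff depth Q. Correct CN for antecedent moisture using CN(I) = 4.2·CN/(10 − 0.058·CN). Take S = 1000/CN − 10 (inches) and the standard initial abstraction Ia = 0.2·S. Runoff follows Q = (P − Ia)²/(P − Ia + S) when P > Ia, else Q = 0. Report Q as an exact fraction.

Q = 3568987081/2074104900 in ≈ 1.721 in

Dry (AMC I): CN(I) = 4.2·90/(10 − 0.058·90) = 378/(239/50) = 18900/239 ≈ 79.079
Retention S: 1000/CN − 10 with CN=79.079 → S = 500/189 ≈ 2.646 in
Ia = 0.2S: 0.2·2.646 = 0.529 in (exactly 100/189)
Excess rainfall: 3.690 − 0.529 = 3.161 in; P > Ia so Q > 0
Q = (59741/18900)²/((59741/18900) + 500/189) = (3568987081/357210000)/(109741/18900) = 3568987081/2074104900 in ≈ 1.721 in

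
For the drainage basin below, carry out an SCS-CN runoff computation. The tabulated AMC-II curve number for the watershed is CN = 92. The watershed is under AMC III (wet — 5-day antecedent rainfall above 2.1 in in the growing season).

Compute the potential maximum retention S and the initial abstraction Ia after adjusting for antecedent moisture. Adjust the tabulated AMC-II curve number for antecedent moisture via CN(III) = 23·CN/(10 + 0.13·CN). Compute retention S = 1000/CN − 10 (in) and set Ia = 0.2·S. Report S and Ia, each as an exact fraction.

S = 200/529 in ≈ 0.378 in; Ia = 40/529 in ≈ 0.076 in

CN(III) from CN(II)=92: (23·92)/(10 + 0.13·92) = 52900/549 ≈ 96.357
Retention S: 1000/CN − 10 with CN=96.357 → S = 200/529 ≈ 0.378 in
Initial abstraction Ia = S/5 = (200/529)/5 = 40/529 ≈ 0.076 in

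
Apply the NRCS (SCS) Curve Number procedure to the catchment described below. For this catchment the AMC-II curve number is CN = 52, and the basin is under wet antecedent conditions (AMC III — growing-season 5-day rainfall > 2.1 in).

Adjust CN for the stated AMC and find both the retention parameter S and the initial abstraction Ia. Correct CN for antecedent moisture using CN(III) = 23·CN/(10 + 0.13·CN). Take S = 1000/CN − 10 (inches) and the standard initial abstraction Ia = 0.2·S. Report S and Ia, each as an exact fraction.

S = 1200/299 in ≈ 4.013 in; Ia = 240/299 in ≈ 0.803 in

CN(III) from CN(II)=52: (23·52)/(10 + 0.13·52) = 29900/419 ≈ 71.360
Max retention: S = 1000/(29900/419) − 10 = 1200/299 in (≈ 4.013 in)
Ia = 0.2·(1200/299) = 240/299 in ≈ 0.803 in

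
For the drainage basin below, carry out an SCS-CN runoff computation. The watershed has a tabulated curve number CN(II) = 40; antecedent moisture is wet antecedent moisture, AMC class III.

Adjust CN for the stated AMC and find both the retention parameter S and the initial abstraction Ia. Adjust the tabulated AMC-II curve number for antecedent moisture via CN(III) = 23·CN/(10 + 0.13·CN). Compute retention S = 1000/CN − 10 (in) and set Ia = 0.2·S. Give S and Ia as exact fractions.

S = 150/23 in ≈ 6.522 in; Ia = 30/23 in ≈ 1.304 in

Wet (AMC III): CN(III) = 23·40/(10 + 0.13·40) = 920/(76/5) = 1150/19 ≈ 60.526
Retention S: 1000/CN − 10 with CN=60.526 → S = 150/23 ≈ 6.522 in
Ia = 0.2S: 0.2·6.522 = 1.304 in (exactly 30/23)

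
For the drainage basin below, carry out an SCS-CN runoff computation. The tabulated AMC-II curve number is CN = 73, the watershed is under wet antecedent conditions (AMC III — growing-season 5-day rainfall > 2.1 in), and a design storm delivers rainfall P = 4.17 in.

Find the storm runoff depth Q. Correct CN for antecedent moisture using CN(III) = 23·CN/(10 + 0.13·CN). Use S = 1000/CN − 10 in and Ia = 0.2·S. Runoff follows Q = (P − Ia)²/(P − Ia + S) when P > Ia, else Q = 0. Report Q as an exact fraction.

Q = 139166925483/51273469900 in ≈ 2.714 in

Wet (AMC III): CN(III) = 23·73/(10 + 0.13·73) = 1679/(1949/100) = 167900/1949 ≈ 86.147
Max retention: S = 1000/(167900/1949) − 10 = 2700/1679 in (≈ 1.608 in)
Ia = 0.2S: 0.2·1.608 = 0.322 in (exactly 540/1679)
Excess rainfall: 4.170 − 0.322 = 3.848 in; P > Ia so Q > 0
Runoff Q = (P−Ia)²/(P−Ia+S) = (3.848)²/(3.848+1.608) = 139166925483/51273469900 ≈ 2.714 in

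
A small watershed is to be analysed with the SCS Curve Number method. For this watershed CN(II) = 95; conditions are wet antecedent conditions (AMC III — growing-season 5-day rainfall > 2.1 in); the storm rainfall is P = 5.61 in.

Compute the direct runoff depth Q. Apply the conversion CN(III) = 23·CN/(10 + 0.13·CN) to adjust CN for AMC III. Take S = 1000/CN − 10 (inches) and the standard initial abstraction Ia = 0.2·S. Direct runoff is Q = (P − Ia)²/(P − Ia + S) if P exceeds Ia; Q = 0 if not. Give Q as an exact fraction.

Q = 59125326649/11062960900 in ≈ 5.344 in

CN(III) from CN(II)=95: (23·95)/(10 + 0.13·95) = 43700/447 ≈ 97.763
Max retention: S = 1000/(43700/447) − 10 = 100/437 in (≈ 0.229 in)
Ia = 0.2S: 0.2·0.229 = 0.046 in (exactly 20/437)
Since P=5.610 > Ia=0.046: effective rainfall P−Ia = 243157/43700 in
Runoff Q = (P−Ia)²/(P−Ia+S) = (5.564)²/(5.564+0.229) = 59125326649/11062960900 ≈ 5.344 in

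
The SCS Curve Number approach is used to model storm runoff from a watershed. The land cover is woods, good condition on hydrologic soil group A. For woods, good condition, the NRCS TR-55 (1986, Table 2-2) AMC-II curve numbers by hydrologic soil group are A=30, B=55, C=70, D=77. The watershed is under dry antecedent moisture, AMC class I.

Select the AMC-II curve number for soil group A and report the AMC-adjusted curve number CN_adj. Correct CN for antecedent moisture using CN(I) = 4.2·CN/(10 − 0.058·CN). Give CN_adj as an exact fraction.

NRCS table: woods, good condition, soil group A → CN(II) = 30
CN(I) from CN(II)=30: (4.2·30)/(10 − 0.058·30) = 900/59 ≈ 15.254

CN_adj = 900/59 ≈ 15.254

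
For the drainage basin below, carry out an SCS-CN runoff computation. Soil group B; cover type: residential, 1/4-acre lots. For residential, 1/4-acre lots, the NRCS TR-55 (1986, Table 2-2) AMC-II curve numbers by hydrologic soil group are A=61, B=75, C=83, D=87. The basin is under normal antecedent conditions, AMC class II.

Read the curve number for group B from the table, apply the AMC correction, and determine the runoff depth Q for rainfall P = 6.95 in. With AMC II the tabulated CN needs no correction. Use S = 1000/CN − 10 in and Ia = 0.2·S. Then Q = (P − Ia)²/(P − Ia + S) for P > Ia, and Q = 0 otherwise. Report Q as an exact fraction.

Q = 142129/34620 in ≈ 4.105 in

NRCS table: residential, 1/4-acre lots, soil group B → CN(II) = 75
CN(II) = 75; AMC II needs no correction.
S = 1000/75 − 10 = 10/3 in ≈ 3.333 in
Ia = 0.2S: 0.2·3.333 = 0.667 in (exactly 2/3)
P − Ia = 6.950 − 0.667 = 377/60 ≈ 6.283 in (> 0, runoff occurs)
Q = (377/60)²/((377/60) + 10/3) = (142129/3600)/(577/60) = 142129/34620 in ≈ 4.105 in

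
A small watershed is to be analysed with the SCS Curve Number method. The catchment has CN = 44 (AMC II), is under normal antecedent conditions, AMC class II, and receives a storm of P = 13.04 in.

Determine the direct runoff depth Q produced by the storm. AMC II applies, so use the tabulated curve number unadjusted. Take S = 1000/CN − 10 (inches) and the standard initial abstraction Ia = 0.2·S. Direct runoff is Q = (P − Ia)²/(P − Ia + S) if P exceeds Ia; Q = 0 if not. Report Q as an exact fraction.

Average conditions: CN = 44 (no AMC adjustment).
Max retention: S = 1000/44 − 10 = 140/11 in (≈ 12.727 in)
Ia = 0.2·(140/11) = 28/11 in ≈ 2.545 in
Excess rainfall: 13.040 − 2.545 = 10.495 in; P > Ia so Q > 0
Q = (2886/275)²/((2886/275) + 140/11) = (8328996/75625)/(6386/275) = 4164498/878075 in ≈ 4.743 in

Q = 4164498/878075 in ≈ 4.743 in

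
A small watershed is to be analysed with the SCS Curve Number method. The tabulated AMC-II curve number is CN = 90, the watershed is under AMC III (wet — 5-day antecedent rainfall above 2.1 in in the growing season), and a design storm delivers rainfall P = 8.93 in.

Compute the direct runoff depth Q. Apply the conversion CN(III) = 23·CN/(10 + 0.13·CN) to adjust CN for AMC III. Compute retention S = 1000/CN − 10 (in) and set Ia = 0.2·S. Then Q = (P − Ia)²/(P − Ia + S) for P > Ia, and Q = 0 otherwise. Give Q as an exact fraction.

CN(III) from CN(II)=90: (23·90)/(10 + 0.13·90) = 20700/217 ≈ 95.392
Retention S: 1000/CN − 10 with CN=95.392 → S = 100/207 ≈ 0.483 in
Initial abstraction Ia = S/5 = (100/207)/5 = 20/207 ≈ 0.097 in
Since P=8.930 > Ia=0.097: effective rainfall P−Ia = 182851/20700 in
Q = (182851/20700)²/((182851/20700) + 100/207) = (33434488201/428490000)/(192851/20700) = 33434488201/3992015700 in ≈ 8.375 in

Q = 33434488201/3992015700 in ≈ 8.375 in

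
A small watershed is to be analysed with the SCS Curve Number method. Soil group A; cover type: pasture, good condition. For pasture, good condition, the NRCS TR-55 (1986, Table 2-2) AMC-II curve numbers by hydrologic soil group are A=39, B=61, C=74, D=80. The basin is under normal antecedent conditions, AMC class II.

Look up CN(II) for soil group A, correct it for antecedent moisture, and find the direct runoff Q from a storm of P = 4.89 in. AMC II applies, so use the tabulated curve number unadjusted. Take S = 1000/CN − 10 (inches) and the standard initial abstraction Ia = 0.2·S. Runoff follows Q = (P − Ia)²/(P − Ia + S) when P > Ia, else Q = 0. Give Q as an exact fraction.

NRCS table: pasture, good condition, soil group A → CN(II) = 39
CN(II) = 39; AMC II needs no correction.
Max retention: S = 1000/39 − 10 = 610/39 in (≈ 15.641 in)
Initial abstraction Ia = S/5 = (610/39)/5 = 122/39 ≈ 3.128 in
Excess rainfall: 4.890 − 3.128 = 1.762 in; P > Ia so Q > 0
Runoff Q = (P−Ia)²/(P−Ia+S) = (1.762)²/(1.762+15.641) = 47210641/264696900 ≈ 0.178 in

Q = 47210641/264696900 in ≈ 0.178 in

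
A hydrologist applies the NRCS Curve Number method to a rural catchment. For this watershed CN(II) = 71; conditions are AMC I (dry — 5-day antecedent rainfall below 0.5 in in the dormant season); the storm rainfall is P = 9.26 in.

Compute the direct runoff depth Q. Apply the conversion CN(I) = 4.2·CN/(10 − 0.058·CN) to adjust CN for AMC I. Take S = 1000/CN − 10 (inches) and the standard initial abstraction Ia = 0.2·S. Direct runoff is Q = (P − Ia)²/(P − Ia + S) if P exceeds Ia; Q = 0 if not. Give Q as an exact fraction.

Q = 297388080889/94703325150 in ≈ 3.140 in

Dry (AMC I): CN(I) = 4.2·71/(10 − 0.058·71) = (1491/5)/(2941/500) = 149100/2941 ≈ 50.697
Retention S: 1000/CN − 10 with CN=50.697 → S = 14500/1491 ≈ 9.725 in
Ia = 0.2·(14500/1491) = 2900/1491 in ≈ 1.945 in
Since P=9.260 > Ia=1.945: effective rainfall P−Ia = 545333/74550 in
Q = (545333/74550)²/((545333/74550) + 14500/1491) = (297388080889/5557702500)/(1270333/74550) = 297388080889/94703325150 in ≈ 3.140 in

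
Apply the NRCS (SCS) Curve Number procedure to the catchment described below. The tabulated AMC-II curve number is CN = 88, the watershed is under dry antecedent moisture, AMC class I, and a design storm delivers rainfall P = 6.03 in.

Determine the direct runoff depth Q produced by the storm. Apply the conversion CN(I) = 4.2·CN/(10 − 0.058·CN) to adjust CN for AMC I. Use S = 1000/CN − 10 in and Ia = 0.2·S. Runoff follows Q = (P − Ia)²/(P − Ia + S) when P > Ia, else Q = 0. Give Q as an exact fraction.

CN(I) from CN(II)=88: (4.2·88)/(10 − 0.058·88) = 3850/51 ≈ 75.490
Retention S: 1000/CN − 10 with CN=75.490 → S = 250/77 ≈ 3.247 in
Ia = 0.2S: 0.2·3.247 = 0.649 in (exactly 50/77)
Excess rainfall: 6.030 − 0.649 = 5.381 in; P > Ia so Q > 0
Runoff Q = (P−Ia)²/(P−Ia+S) = (5.381)²/(5.381+3.247) = 1716527761/511518700 ≈ 3.356 in

Q = 1716527761/511518700 in ≈ 3.356 in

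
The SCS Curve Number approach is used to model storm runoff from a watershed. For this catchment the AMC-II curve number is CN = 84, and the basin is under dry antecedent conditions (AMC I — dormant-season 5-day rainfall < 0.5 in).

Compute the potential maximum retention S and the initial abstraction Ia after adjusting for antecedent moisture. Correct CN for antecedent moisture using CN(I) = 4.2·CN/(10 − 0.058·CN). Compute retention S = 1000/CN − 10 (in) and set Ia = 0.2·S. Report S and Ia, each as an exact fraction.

CN(I) from CN(II)=84: (4.2·84)/(10 − 0.058·84) = 44100/641 ≈ 68.799
S = 1000/(44100/641) − 10 = 2000/441 in ≈ 4.535 in
Ia = 0.2S: 0.2·4.535 = 0.907 in (exactly 400/441)

S = 2000/441 in ≈ 4.535 in; Ia = 400/441 in ≈ 0.907 in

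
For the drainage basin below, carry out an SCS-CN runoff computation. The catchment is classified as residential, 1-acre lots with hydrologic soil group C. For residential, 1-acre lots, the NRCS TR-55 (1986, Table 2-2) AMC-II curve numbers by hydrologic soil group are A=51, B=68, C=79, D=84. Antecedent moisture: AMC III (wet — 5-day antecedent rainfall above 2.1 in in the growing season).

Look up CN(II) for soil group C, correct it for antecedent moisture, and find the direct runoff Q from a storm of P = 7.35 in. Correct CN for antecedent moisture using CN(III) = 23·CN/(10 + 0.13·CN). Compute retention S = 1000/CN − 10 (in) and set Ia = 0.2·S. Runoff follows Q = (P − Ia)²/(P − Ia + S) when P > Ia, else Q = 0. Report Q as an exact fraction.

Q = 1062304327/173450820 in ≈ 6.125 in

NRCS table: residential, 1-acre lots, soil group C → CN(II) = 79
Wet (AMC III): CN(III) = 23·79/(10 + 0.13·79) = 1817/(2027/100) = 181700/2027 ≈ 89.640
Max retention: S = 1000/(181700/2027) − 10 = 2100/1817 in (≈ 1.156 in)
Initial abstraction Ia = S/5 = (2100/1817)/5 = 420/1817 ≈ 0.231 in
P − Ia = 7.350 − 0.231 = 258699/36340 ≈ 7.119 in (> 0, runoff occurs)
Q: (258699/36340)² ÷ (300699/36340) = 1062304327/173450820 in (≈ 6.125 in)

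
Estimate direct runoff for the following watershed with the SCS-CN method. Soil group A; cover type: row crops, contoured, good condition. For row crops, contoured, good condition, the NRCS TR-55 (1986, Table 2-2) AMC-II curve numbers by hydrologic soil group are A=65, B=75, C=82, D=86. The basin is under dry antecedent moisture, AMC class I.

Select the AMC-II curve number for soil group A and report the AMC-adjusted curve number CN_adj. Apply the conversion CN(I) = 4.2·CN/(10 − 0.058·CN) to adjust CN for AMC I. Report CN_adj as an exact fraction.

CN_adj = 3900/89 ≈ 43.820

NRCS table: row crops, contoured, good condition, soil group A → CN(II) = 65
Dry (AMC I): CN(I) = 4.2·65/(10 − 0.058·65) = 273/(623/100) = 3900/89 ≈ 43.820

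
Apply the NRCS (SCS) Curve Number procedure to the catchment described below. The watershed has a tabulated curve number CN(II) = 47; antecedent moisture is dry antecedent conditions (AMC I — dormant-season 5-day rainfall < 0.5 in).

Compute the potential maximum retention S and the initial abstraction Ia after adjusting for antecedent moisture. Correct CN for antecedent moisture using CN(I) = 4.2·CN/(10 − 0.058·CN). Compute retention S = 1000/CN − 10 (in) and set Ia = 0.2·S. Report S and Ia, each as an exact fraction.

S = 26500/987 in ≈ 26.849 in; Ia = 5300/987 in ≈ 5.370 in

Adjust CN=47 to AMC I: 4.2·47/(10 − 0.058·47) → (987/5) ÷ (3637/500) = 98700/3637 ≈ 27.138
Retention S: 1000/CN − 10 with CN=27.138 → S = 26500/987 ≈ 26.849 in
Ia = 0.2·(26500/987) = 5300/987 in ≈ 5.370 in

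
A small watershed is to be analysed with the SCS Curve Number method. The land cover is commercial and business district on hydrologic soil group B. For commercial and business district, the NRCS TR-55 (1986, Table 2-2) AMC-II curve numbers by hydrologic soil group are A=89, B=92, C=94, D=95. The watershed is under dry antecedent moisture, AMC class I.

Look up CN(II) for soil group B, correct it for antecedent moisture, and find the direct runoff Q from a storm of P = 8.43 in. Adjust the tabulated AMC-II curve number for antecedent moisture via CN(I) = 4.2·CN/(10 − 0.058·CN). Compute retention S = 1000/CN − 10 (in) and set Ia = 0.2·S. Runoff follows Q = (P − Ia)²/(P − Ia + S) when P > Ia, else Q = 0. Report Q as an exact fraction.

NRCS table: commercial and business district, soil group B → CN(II) = 92
CN(I) from CN(II)=92: (4.2·92)/(10 − 0.058·92) = 48300/583 ≈ 82.847
Max retention: S = 1000/(48300/583) − 10 = 1000/483 in (≈ 2.070 in)
Initial abstraction Ia = S/5 = (1000/483)/5 = 200/483 ≈ 0.414 in
P − Ia = 8.430 − 0.414 = 387169/48300 ≈ 8.016 in (> 0, runoff occurs)
Q = (387169/48300)²/((387169/48300) + 1000/483) = (149899834561/2332890000)/(487169/48300) = 149899834561/23530262700 in ≈ 6.371 in

Q = 149899834561/23530262700 in ≈ 6.371 in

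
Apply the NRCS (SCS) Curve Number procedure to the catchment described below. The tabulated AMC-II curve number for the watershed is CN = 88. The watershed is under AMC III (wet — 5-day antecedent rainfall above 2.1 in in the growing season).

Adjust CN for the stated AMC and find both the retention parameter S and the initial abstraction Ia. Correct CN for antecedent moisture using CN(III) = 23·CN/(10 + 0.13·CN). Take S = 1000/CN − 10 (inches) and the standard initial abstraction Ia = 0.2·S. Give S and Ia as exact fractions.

S = 150/253 in ≈ 0.593 in; Ia = 30/253 in ≈ 0.119 in

Adjust CN=88 to AMC III: 23·88/(10 + 0.13·88) → 2024 ÷ (536/25) = 6325/67 ≈ 94.403
S = 1000/(6325/67) − 10 = 150/253 in ≈ 0.593 in
Ia = 0.2·(150/253) = 30/253 in ≈ 0.119 in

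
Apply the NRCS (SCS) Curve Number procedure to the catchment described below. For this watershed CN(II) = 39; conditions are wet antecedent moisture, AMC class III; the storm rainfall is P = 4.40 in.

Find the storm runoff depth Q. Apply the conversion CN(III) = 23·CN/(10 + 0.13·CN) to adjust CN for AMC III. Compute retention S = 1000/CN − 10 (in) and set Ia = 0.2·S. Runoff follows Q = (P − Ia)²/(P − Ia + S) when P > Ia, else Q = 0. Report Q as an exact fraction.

Q = 92942978/98970495 in ≈ 0.939 in

Wet (AMC III): CN(III) = 23·39/(10 + 0.13·39) = 897/(1507/100) = 89700/1507 ≈ 59.522
Retention S: 1000/CN − 10 with CN=59.522 → S = 6100/897 ≈ 6.800 in
Ia = 0.2S: 0.2·6.800 = 1.360 in (exactly 1220/897)
Since P=4.400 > Ia=1.360: effective rainfall P−Ia = 13634/4485 in
Q = (13634/4485)²/((13634/4485) + 6100/897) = (185885956/20115225)/(44134/4485) = 92942978/98970495 in ≈ 0.939 in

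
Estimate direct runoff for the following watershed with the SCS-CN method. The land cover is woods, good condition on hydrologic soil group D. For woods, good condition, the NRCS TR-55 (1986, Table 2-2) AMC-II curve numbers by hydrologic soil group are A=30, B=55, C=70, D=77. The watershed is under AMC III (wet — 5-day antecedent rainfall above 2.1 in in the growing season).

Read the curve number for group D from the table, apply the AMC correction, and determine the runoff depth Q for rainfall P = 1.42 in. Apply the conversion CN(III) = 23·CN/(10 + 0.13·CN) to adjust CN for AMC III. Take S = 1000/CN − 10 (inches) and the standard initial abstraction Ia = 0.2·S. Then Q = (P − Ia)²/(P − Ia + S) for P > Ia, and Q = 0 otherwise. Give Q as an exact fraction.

Q = 19954089/36447950 in ≈ 0.547 in

NRCS table: woods, good condition, soil group D → CN(II) = 77
Wet (AMC III): CN(III) = 23·77/(10 + 0.13·77) = 1771/(2001/100) = 7700/87 ≈ 88.506
Max retention: S = 1000/(7700/87) − 10 = 100/77 in (≈ 1.299 in)
Initial abstraction Ia = S/5 = (100/77)/5 = 20/77 ≈ 0.260 in
Since P=1.420 > Ia=0.260: effective rainfall P−Ia = 4467/3850 in
Runoff Q = (P−Ia)²/(P−Ia+S) = (1.160)²/(1.160+1.299) = 19954089/36447950 ≈ 0.547 in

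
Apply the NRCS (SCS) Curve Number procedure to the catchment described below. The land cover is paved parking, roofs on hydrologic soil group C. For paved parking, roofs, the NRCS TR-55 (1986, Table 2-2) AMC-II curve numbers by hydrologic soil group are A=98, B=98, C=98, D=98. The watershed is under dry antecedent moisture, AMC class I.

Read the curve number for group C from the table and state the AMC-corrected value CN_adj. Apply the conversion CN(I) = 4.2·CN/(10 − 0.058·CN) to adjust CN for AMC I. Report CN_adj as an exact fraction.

CN_adj = 102900/1079 ≈ 95.366

NRCS table: paved parking, roofs, soil group C → CN(II) = 98
Dry (AMC I): CN(I) = 4.2·98/(10 − 0.058·98) = (2058/5)/(1079/250) = 102900/1079 ≈ 95.366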